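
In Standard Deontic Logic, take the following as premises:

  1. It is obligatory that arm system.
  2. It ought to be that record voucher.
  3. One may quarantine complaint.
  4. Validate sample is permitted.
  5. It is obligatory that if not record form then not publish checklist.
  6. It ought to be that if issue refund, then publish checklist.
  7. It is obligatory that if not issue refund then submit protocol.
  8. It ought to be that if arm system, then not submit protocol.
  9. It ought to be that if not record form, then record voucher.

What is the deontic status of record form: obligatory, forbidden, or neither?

Obligatory

Premise 1 states O(arm_system) outright.
Applying K to premise 8 (O(arm_system → ¬submit_protocol)) and O(arm_system) yields O(¬submit_protocol).
Premise 7 is O(¬issue_refund → submit_protocol); contrapositively O(¬submit_protocol → issue_refund). Since O(¬submit_protocol) holds, K gives O(issue_refund).
Premise 6 is O(issue_refund → publish_checklist); since O(issue_refund), deontic closure gives O(publish_checklist).
Premise 5, O(¬record_form → ¬publish_checklist), contraposes to O(publish_checklist → record_form); with O(publish_checklist) we get O(record_form).
Premises 2, 3, 4, 9 do not contribute to this derivation.
Hence record_form is obligatory.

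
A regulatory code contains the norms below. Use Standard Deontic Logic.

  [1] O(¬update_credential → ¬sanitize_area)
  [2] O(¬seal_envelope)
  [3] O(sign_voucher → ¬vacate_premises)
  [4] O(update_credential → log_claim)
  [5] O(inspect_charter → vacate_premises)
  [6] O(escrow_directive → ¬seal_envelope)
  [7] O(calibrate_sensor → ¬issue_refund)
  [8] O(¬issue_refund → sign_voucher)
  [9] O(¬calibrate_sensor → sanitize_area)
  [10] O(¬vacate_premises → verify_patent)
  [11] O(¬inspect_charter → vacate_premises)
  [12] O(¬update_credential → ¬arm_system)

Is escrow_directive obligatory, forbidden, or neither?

Premise 6 is O(escrow_directive → ¬seal_envelope); even if O(¬seal_envelope) held, inferring O(escrow_directive) would be affirming the consequent — invalid.
No premise or chain of K-axiom applications forces O(escrow_directive), and none forces O(¬escrow_directive). So escrow_directive is neither obligatory nor forbidden under these norms.

Neither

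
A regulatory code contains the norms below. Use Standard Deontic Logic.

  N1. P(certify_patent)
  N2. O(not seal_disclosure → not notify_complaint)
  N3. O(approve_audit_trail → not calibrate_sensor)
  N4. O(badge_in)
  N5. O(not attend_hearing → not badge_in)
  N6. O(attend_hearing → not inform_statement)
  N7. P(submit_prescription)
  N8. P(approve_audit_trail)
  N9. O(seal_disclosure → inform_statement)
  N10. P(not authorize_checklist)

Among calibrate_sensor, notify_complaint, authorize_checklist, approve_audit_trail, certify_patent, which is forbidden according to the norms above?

From premise 4 we have O(badge_in).
Premise 5, O(not attend_hearing → not badge_in), contraposes to O(badge_in → attend_hearing); with O(badge_in) we get O(attend_hearing).
Applying K to premise 6 (O(attend_hearing → not inform_statement)) and O(attend_hearing) yields O(not inform_statement).
The contrapositive of premise 9 (O(seal_disclosure → inform_statement)) is O(not inform_statement → not seal_disclosure), and O(not inform_statement) is already established, so O(not seal_disclosure).
Premise 2 is O(not seal_disclosure → not notify_complaint); since O(not seal_disclosure), deontic closure gives O(not notify_complaint).
So O(not notify_complaint) holds, i.e. notify_complaint is forbidden. None of the other listed options is forbidden under the premises.

notify_complaint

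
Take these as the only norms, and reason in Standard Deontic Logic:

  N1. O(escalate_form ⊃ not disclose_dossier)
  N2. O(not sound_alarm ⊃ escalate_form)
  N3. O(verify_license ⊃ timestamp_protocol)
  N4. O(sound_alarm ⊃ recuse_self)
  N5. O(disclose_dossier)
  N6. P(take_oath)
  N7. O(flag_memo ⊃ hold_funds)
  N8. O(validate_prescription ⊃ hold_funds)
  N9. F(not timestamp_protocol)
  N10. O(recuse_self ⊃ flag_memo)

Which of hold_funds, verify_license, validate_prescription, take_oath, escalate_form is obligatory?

From premise 5 we have O(disclose_dossier).
Premise 1 is O(escalate_form ⊃ not disclose_dossier); contrapositively O(disclose_dossier ⊃ not escalate_form). Since O(disclose_dossier) holds, K gives O(not escalate_form).
Premise 2, O(not sound_alarm ⊃ escalate_form), contraposes to O(not escalate_form ⊃ sound_alarm); with O(not escalate_form) we get O(sound_alarm).
Premise 4 is O(sound_alarm ⊃ recuse_self); since O(sound_alarm), deontic closure gives O(recuse_self).
With premise 10, O(recuse_self ⊃ flag_memo), the K-axiom yields O(flag_memo).
From O(flag_memo) and premise 7, O(flag_memo ⊃ hold_funds), we obtain O(hold_funds).
So O(hold_funds) holds — hold_funds is obligatory. None of the other listed options is made obligatory by any chain of premises.

hold_funds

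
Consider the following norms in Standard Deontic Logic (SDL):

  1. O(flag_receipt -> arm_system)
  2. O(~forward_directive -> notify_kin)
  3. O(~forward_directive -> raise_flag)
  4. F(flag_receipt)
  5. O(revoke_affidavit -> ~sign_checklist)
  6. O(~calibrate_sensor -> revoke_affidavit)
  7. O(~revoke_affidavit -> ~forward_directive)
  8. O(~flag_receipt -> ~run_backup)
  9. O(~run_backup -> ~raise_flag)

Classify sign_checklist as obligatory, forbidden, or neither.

F(flag_receipt) at premise 4 means O(~flag_receipt).
From O(~flag_receipt) and premise 8, O(~flag_receipt -> ~run_backup), we obtain O(~run_backup).
With premise 9, O(~run_backup -> ~raise_flag), the K-axiom yields O(~raise_flag).
Premise 3 is O(~forward_directive -> raise_flag); contrapositively O(~raise_flag -> forward_directive). Since O(~raise_flag) holds, K gives O(forward_directive).
The contrapositive of premise 7 (O(~revoke_affidavit -> ~forward_directive)) is O(forward_directive -> revoke_affidavit), and O(forward_directive) is already established, so O(revoke_affidavit).
With premise 5, O(revoke_affidavit -> ~sign_checklist), the K-axiom yields O(~sign_checklist).
Premises 1, 2, 6 do not contribute to this derivation.
Thus O(~sign_checklist), which is F(sign_checklist): sign_checklist is forbidden.

Forbidden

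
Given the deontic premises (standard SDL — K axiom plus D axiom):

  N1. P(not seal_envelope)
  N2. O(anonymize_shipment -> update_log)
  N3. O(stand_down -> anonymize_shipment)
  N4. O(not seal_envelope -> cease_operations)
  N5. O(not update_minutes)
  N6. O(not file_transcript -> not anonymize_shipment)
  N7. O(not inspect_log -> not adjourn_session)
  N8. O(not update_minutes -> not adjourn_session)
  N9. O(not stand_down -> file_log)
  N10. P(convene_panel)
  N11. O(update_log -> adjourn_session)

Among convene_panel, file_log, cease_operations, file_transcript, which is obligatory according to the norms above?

Premise 5 gives O(not update_minutes).
From O(not update_minutes) and premise 8, O(not update_minutes -> not adjourn_session), we obtain O(not adjourn_session).
Premise 11, O(update_log -> adjourn_session), contraposes to O(not adjourn_session -> not update_log); with O(not adjourn_session) we get O(not update_log).
The contrapositive of premise 2 (O(anonymize_shipment -> update_log)) is O(not update_log -> not anonymize_shipment), and O(not update_log) is already established, so O(not anonymize_shipment).
Premise 3 is O(stand_down -> anonymize_shipment); contrapositively O(not anonymize_shipment -> not stand_down). Since O(not anonymize_shipment) holds, K gives O(not stand_down).
From O(not stand_down) and premise 9, O(not stand_down -> file_log), we obtain O(file_log).
So O(file_log) holds — file_log is obligatory. None of the other listed options is made obligatory by any chain of premises.

file_log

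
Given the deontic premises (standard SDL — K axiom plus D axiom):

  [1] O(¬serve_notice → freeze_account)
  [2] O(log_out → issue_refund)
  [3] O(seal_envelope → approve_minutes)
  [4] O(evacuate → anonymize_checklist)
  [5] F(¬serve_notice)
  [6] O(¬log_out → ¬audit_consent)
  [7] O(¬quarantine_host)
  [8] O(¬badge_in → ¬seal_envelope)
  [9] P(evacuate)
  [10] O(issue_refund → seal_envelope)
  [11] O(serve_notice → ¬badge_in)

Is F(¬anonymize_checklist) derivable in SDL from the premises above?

Premise 4 is O(evacuate → anonymize_checklist), but O(evacuate) is not derivable from the premises (the permission P(evacuate) asserts only ¬O(¬evacuate), not O(evacuate)), so it does not yield O(anonymize_checklist).
No other premise forces O(anonymize_checklist). An ideal world satisfying every premise can still have ¬anonymize_checklist true, so F(¬anonymize_checklist) is not derivable.

No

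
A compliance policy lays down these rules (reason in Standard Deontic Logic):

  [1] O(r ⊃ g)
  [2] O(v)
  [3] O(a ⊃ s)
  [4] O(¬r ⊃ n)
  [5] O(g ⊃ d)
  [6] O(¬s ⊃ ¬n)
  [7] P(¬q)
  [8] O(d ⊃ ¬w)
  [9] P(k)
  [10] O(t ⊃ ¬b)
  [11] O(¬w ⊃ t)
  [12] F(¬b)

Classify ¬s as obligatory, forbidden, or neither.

Premise 12 is F(¬b), i.e. O(b).
Premise 10, O(t ⊃ ¬b), contraposes to O(b ⊃ ¬t); with O(b) we get O(¬t).
Premise 11 is O(¬w ⊃ t); contrapositively O(¬t ⊃ w). Since O(¬t) holds, K gives O(w).
Premise 8 is O(d ⊃ ¬w); contrapositively O(w ⊃ ¬d). Since O(w) holds, K gives O(¬d).
Premise 5 is O(g ⊃ d); contrapositively O(¬d ⊃ ¬g). Since O(¬d) holds, K gives O(¬g).
Premise 1, O(r ⊃ g), contraposes to O(¬g ⊃ ¬r); with O(¬g) we get O(¬r).
Premise 4 is O(¬r ⊃ n); since O(¬r), deontic closure gives O(n).
The contrapositive of premise 6 (O(¬s ⊃ ¬n)) is O(n ⊃ s), and O(n) is already established, so O(s).
Premises 2, 3, 7, 9 do not contribute to this derivation.
Thus O(s), which is F(¬s): ¬s is forbidden.

Forbidden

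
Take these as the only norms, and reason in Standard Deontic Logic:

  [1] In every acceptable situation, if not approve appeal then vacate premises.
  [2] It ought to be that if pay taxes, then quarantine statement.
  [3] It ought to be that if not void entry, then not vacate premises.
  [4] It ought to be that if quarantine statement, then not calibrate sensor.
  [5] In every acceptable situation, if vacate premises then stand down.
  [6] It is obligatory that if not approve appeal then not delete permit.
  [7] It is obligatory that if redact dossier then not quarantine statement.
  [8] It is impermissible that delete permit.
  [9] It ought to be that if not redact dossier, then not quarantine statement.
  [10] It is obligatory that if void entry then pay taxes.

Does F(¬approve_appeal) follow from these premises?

Yes

Premises 9 and 7 are O(¬redact_dossier → ¬quarantine_statement) and O(redact_dossier → ¬quarantine_statement); every ideal world satisfies ¬redact_dossier or redact_dossier, so in either case ¬quarantine_statement holds — hence O(¬quarantine_statement).
Premise 2 is O(pay_taxes → quarantine_statement); contrapositively O(¬quarantine_statement → ¬pay_taxes). Since O(¬quarantine_statement) holds, K gives O(¬pay_taxes).
The contrapositive of premise 10 (O(void_entry → pay_taxes)) is O(¬pay_taxes → ¬void_entry), and O(¬pay_taxes) is already established, so O(¬void_entry).
Premise 3 is O(¬void_entry → ¬vacate_premises); since O(¬void_entry), deontic closure gives O(¬vacate_premises).
Premise 1 is O(¬approve_appeal → vacate_premises); contrapositively O(¬vacate_premises → approve_appeal). Since O(¬vacate_premises) holds, K gives O(approve_appeal).
Premises 4, 5, 6, 8 do not contribute to this derivation.
So O(approve_appeal) holds, i.e. F(¬approve_appeal). The claim follows.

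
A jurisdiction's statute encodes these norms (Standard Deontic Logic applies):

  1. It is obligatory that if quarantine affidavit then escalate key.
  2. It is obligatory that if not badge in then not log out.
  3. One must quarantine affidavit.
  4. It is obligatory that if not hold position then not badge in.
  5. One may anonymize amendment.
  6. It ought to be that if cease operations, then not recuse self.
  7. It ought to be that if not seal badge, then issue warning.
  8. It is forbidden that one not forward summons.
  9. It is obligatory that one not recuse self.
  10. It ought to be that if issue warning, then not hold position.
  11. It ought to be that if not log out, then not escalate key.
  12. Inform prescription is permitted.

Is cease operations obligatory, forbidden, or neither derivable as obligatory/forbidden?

Neither

Premise 6 is O(cease_operations → ¬recuse_self); even if O(¬recuse_self) held, inferring O(cease_operations) would be affirming the consequent — invalid.
No premise or chain of K-axiom applications forces O(cease_operations), and none forces O(¬cease_operations). So cease_operations is neither obligatory nor forbidden under these norms.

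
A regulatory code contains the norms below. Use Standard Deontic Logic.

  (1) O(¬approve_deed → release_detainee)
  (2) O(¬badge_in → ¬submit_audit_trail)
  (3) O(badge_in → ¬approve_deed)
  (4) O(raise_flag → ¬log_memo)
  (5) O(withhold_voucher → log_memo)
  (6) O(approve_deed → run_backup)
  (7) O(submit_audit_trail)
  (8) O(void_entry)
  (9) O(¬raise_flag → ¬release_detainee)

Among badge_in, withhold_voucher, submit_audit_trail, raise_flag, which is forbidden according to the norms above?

Premise 7 states O(submit_audit_trail) outright.
Premise 2, O(¬badge_in → ¬submit_audit_trail), contraposes to O(submit_audit_trail → badge_in); with O(submit_audit_trail) we get O(badge_in).
Premise 3 is O(badge_in → ¬approve_deed); since O(badge_in), deontic closure gives O(¬approve_deed).
Premise 1 is O(¬approve_deed → release_detainee); since O(¬approve_deed), deontic closure gives O(release_detainee).
Premise 9 is O(¬raise_flag → ¬release_detainee); contrapositively O(release_detainee → raise_flag). Since O(release_detainee) holds, K gives O(raise_flag).
Premise 4 is O(raise_flag → ¬log_memo); since O(raise_flag), deontic closure gives O(¬log_memo).
The contrapositive of premise 5 (O(withhold_voucher → log_memo)) is O(¬log_memo → ¬withhold_voucher), and O(¬log_memo) is already established, so O(¬withhold_voucher).
So O(¬withhold_voucher) holds, i.e. withhold_voucher is forbidden. None of the other listed options is forbidden under the premises.

withhold_voucher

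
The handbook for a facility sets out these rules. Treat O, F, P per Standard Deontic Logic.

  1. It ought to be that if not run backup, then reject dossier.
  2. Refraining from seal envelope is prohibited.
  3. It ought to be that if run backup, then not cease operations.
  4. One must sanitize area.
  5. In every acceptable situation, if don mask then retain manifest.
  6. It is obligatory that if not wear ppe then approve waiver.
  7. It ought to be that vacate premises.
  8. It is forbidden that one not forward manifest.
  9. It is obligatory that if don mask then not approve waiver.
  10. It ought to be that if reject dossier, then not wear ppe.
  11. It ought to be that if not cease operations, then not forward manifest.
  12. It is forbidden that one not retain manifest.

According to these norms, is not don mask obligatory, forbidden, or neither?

Obligatory

Premise 8 is F(¬forward_manifest), i.e. O(forward_manifest).
Premise 11, O(¬cease_operations → ¬forward_manifest), contraposes to O(forward_manifest → cease_operations); with O(forward_manifest) we get O(cease_operations).
Premise 3, O(run_backup → ¬cease_operations), contraposes to O(cease_operations → ¬run_backup); with O(cease_operations) we get O(¬run_backup).
From O(¬run_backup) and premise 1, O(¬run_backup → reject_dossier), we obtain O(reject_dossier).
Applying K to premise 10 (O(reject_dossier → ¬wear_ppe)) and O(reject_dossier) yields O(¬wear_ppe).
From O(¬wear_ppe) and premise 6, O(¬wear_ppe → approve_waiver), we obtain O(approve_waiver).
Premise 9, O(don_mask → ¬approve_waiver), contraposes to O(approve_waiver → ¬don_mask); with O(approve_waiver) we get O(¬don_mask).
Premises 2, 4, 5, 7, 12 do not contribute to this derivation.
Hence ¬don_mask is obligatory.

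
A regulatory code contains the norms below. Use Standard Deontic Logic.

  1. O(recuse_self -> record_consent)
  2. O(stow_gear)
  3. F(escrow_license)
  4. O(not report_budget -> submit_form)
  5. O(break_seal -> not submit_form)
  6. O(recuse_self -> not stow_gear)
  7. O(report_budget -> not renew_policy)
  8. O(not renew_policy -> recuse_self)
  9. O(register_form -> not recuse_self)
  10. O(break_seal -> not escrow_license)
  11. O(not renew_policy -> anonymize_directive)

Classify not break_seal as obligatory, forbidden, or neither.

Obligatory

Premise 2 states O(stow_gear) outright.
The contrapositive of premise 6 (O(recuse_self -> not stow_gear)) is O(stow_gear -> not recuse_self), and O(stow_gear) is already established, so O(not recuse_self).
Premise 8, O(not renew_policy -> recuse_self), contraposes to O(not recuse_self -> renew_policy); with O(not recuse_self) we get O(renew_policy).
Premise 7, O(report_budget -> not renew_policy), contraposes to O(renew_policy -> not report_budget); with O(renew_policy) we get O(not report_budget).
From O(not report_budget) and premise 4, O(not report_budget -> submit_form), we obtain O(submit_form).
Premise 5 is O(break_seal -> not submit_form); contrapositively O(submit_form -> not break_seal). Since O(submit_form) holds, K gives O(not break_seal).
Premises 1, 3, 9, 10, 11 do not contribute to this derivation.
Hence not break_seal is obligatory.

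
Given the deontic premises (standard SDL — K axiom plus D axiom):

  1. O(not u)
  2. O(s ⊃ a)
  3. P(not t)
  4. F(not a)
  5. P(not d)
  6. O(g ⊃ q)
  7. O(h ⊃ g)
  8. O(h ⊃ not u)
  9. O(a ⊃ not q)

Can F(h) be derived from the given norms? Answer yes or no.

Yes

Premise 4 is F(not a), i.e. O(a).
From O(a) and premise 9, O(a ⊃ not q), we obtain O(not q).
The contrapositive of premise 6 (O(g ⊃ q)) is O(not q ⊃ not g), and O(not q) is already established, so O(not g).
Premise 7 is O(h ⊃ g); contrapositively O(not g ⊃ not h). Since O(not g) holds, K gives O(not h).
Premises 1, 2, 3, 5, 8 do not contribute to this derivation.
So O(not h) holds, i.e. F(h). The claim follows.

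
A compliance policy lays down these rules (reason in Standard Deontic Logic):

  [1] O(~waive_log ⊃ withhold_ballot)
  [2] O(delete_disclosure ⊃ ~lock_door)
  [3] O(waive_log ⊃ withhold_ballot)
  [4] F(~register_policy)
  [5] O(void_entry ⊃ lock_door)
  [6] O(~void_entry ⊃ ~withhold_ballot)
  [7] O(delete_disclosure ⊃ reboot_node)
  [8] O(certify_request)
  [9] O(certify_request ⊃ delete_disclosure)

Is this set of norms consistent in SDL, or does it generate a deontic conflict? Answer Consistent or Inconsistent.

Inconsistent

By case analysis on ~waive_log: premise 1 gives O(~waive_log ⊃ withhold_ballot) and premise 3 gives O(waive_log ⊃ withhold_ballot), so O(withhold_ballot) either way.
Premise 6 is O(~void_entry ⊃ ~withhold_ballot); contrapositively O(withhold_ballot ⊃ void_entry). Since O(withhold_ballot) holds, K gives O(void_entry).
From O(void_entry) and premise 5, O(void_entry ⊃ lock_door), we obtain O(lock_door).
Premise 2 is O(delete_disclosure ⊃ ~lock_door); contrapositively O(lock_door ⊃ ~delete_disclosure). Since O(lock_door) holds, K gives O(~delete_disclosure).
Premise 9 is O(certify_request ⊃ delete_disclosure); contrapositively O(~delete_disclosure ⊃ ~certify_request). Since O(~delete_disclosure) holds, K gives O(~certify_request).
But premise 8 directly asserts O(certify_request).
We now have both O(~certify_request) and O(certify_request) — certify_request is simultaneously obligatory and forbidden, violating the D-axiom.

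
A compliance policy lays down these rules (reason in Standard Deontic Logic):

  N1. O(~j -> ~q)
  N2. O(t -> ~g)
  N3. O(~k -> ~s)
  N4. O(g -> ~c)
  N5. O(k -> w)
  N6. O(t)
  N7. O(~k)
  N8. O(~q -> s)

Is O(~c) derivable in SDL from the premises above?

No

Premise 4 is O(g -> ~c), but O(g) is not derivable from the premises, so it does not yield O(~c).
No other premise forces O(~c). An ideal world satisfying every premise can still have ~c false, so O(~c) is not derivable.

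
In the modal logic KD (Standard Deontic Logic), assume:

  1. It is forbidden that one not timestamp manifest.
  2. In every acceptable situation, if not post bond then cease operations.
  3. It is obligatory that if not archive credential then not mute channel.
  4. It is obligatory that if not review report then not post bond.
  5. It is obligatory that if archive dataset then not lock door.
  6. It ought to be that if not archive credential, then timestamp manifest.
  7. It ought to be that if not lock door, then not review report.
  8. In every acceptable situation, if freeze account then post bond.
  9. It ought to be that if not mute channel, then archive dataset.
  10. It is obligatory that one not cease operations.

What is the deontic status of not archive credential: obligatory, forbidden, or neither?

Forbidden

From premise 10 we have O(¬cease_operations).
Premise 2, O(¬post_bond → cease_operations), contraposes to O(¬cease_operations → post_bond); with O(¬cease_operations) we get O(post_bond).
Premise 4 is O(¬review_report → ¬post_bond); contrapositively O(post_bond → review_report). Since O(post_bond) holds, K gives O(review_report).
Premise 7 is O(¬lock_door → ¬review_report); contrapositively O(review_report → lock_door). Since O(review_report) holds, K gives O(lock_door).
Premise 5 is O(archive_dataset → ¬lock_door); contrapositively O(lock_door → ¬archive_dataset). Since O(lock_door) holds, K gives O(¬archive_dataset).
Premise 9 is O(¬mute_channel → archive_dataset); contrapositively O(¬archive_dataset → mute_channel). Since O(¬archive_dataset) holds, K gives O(mute_channel).
The contrapositive of premise 3 (O(¬archive_credential → ¬mute_channel)) is O(mute_channel → archive_credential), and O(mute_channel) is already established, so O(archive_credential).
Premises 1, 6, 8 do not contribute to this derivation.
Thus O(archive_credential), which is F(¬archive_credential): ¬archive_credential is forbidden.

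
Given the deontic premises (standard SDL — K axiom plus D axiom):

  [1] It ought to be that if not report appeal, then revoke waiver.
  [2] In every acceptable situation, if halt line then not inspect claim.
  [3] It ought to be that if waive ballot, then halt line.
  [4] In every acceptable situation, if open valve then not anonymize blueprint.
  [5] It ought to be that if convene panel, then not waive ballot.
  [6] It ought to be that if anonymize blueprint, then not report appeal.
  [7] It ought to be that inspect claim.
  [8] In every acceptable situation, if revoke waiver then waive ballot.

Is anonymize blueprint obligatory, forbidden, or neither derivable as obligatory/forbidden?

Premise 7 states O(inspect_claim) outright.
Premise 2 is O(halt_line → ¬inspect_claim); contrapositively O(inspect_claim → ¬halt_line). Since O(inspect_claim) holds, K gives O(¬halt_line).
Premise 3 is O(waive_ballot → halt_line); contrapositively O(¬halt_line → ¬waive_ballot). Since O(¬halt_line) holds, K gives O(¬waive_ballot).
Premise 8 is O(revoke_waiver → waive_ballot); contrapositively O(¬waive_ballot → ¬revoke_waiver). Since O(¬waive_ballot) holds, K gives O(¬revoke_waiver).
Premise 1, O(¬report_appeal → revoke_waiver), contraposes to O(¬revoke_waiver → report_appeal); with O(¬revoke_waiver) we get O(report_appeal).
The contrapositive of premise 6 (O(anonymize_blueprint → ¬report_appeal)) is O(report_appeal → ¬anonymize_blueprint), and O(report_appeal) is already established, so O(¬anonymize_blueprint).
Premises 4, 5 do not contribute to this derivation.
Thus O(¬anonymize_blueprint), which is F(anonymize_blueprint): anonymize_blueprint is forbidden.

Forbidden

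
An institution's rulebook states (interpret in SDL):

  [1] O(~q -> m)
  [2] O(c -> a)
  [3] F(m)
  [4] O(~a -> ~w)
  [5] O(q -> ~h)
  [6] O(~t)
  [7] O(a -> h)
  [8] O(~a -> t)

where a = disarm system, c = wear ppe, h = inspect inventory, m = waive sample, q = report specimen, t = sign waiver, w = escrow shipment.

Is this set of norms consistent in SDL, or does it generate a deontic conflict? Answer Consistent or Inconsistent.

Inconsistent

Premise 6 states O(~t) outright.
Premise 8, O(~a -> t), contraposes to O(~t -> a); with O(~t) we get O(a).
Premise 7 is O(a -> h); since O(a), deontic closure gives O(h).
The contrapositive of premise 5 (O(q -> ~h)) is O(h -> ~q), and O(h) is already established, so O(~q).
From O(~q) and premise 1, O(~q -> m), we obtain O(m).
Yet premise 3 is F(m), i.e. O(~m).
We now have both O(m) and O(~m) — m is simultaneously obligatory and forbidden, violating the D-axiom.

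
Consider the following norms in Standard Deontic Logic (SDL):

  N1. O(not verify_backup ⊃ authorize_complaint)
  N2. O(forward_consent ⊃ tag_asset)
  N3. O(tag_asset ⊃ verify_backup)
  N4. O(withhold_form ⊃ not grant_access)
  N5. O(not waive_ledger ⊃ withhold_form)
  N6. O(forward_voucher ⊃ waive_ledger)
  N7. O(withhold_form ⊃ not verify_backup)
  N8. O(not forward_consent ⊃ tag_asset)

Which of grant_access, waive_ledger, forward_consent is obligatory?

waive_ledger

Premises 8 and 2 are O(not forward_consent ⊃ tag_asset) and O(forward_consent ⊃ tag_asset); every ideal world satisfies not forward_consent or forward_consent, so in either case tag_asset holds — hence O(tag_asset).
With premise 3, O(tag_asset ⊃ verify_backup), the K-axiom yields O(verify_backup).
Premise 7 is O(withhold_form ⊃ not verify_backup); contrapositively O(verify_backup ⊃ not withhold_form). Since O(verify_backup) holds, K gives O(not withhold_form).
The contrapositive of premise 5 (O(not waive_ledger ⊃ withhold_form)) is O(not withhold_form ⊃ waive_ledger), and O(not withhold_form) is already established, so O(waive_ledger).
So O(waive_ledger) holds — waive_ledger is obligatory. None of the other listed options is made obligatory by any chain of premises.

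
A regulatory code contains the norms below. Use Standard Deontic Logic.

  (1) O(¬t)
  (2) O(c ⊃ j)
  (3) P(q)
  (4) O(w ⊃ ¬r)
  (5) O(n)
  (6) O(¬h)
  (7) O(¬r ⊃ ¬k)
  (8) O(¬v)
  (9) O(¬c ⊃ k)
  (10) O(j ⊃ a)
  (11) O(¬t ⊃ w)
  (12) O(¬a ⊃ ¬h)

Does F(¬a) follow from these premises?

Yes

Premise 1 gives O(¬t).
With premise 11, O(¬t ⊃ w), the K-axiom yields O(w).
Premise 4 is O(w ⊃ ¬r); since O(w), deontic closure gives O(¬r).
From O(¬r) and premise 7, O(¬r ⊃ ¬k), we obtain O(¬k).
Premise 9 is O(¬c ⊃ k); contrapositively O(¬k ⊃ c). Since O(¬k) holds, K gives O(c).
Applying K to premise 2 (O(c ⊃ j)) and O(c) yields O(j).
Premise 10 is O(j ⊃ a); since O(j), deontic closure gives O(a).
Premises 3, 5, 6, 8, 12 do not contribute to this derivation.
So O(a) holds, i.e. F(¬a). The claim follows.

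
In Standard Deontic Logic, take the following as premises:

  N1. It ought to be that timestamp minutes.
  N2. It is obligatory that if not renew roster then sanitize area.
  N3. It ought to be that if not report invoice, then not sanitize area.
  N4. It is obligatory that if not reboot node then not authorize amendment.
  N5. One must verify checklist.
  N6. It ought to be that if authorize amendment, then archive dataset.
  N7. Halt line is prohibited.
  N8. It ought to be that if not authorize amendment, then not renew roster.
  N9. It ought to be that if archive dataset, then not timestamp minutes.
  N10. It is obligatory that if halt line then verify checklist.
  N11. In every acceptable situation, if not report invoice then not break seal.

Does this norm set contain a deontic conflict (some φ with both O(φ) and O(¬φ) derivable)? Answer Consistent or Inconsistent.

Premise 10 is O(halt_line → verify_checklist); even if O(verify_checklist) held, inferring O(halt_line) would be affirming the consequent — invalid.
So O(halt_line) is not derivable, and the apparent clash with O(¬halt_line) does not arise.
A world satisfying every obligation exists (e.g. archive_dataset=false, authorize_amendment=false, break_seal=false, halt_line=false, reboot_node=false, renew_roster=false, report_invoice=true, sanitize_area=true, timestamp_minutes=true, verify_checklist=true); no atom is both obligatory and forbidden, so the set is consistent.

Consistent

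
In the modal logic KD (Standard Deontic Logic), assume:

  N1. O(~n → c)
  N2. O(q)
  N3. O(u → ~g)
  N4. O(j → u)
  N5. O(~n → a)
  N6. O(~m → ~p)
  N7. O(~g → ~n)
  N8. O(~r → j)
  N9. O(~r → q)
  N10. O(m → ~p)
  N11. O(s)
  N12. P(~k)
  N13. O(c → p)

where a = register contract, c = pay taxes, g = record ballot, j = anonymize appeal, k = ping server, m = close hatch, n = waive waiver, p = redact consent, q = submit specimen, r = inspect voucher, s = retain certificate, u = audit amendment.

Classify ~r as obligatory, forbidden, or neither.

By case analysis on m: premise 10 gives O(m → ~p) and premise 6 gives O(~m → ~p), so O(~p) either way.
Premise 13 is O(c → p); contrapositively O(~p → ~c). Since O(~p) holds, K gives O(~c).
Premise 1, O(~n → c), contraposes to O(~c → n); with O(~c) we get O(n).
The contrapositive of premise 7 (O(~g → ~n)) is O(n → g), and O(n) is already established, so O(g).
The contrapositive of premise 3 (O(u → ~g)) is O(g → ~u), and O(g) is already established, so O(~u).
Premise 4 is O(j → u); contrapositively O(~u → ~j). Since O(~u) holds, K gives O(~j).
Premise 8, O(~r → j), contraposes to O(~j → r); with O(~j) we get O(r).
Premises 2, 5, 9, 11, 12 do not contribute to this derivation.
Thus O(r), which is F(~r): ~r is forbidden.

Forbidden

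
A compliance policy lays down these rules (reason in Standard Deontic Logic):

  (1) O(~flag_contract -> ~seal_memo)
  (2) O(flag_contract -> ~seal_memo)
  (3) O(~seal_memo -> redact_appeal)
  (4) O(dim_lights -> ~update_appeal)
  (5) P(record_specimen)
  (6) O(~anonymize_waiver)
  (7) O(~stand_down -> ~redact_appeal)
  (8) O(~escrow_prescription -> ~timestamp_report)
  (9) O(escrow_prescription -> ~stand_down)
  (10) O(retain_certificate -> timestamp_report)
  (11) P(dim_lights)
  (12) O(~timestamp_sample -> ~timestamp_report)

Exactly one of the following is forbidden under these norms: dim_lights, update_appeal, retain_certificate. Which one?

retain_certificate

Premises 1 and 2 are O(~flag_contract -> ~seal_memo) and O(flag_contract -> ~seal_memo); every ideal world satisfies ~flag_contract or flag_contract, so in either case ~seal_memo holds — hence O(~seal_memo).
From O(~seal_memo) and premise 3, O(~seal_memo -> redact_appeal), we obtain O(redact_appeal).
The contrapositive of premise 7 (O(~stand_down -> ~redact_appeal)) is O(redact_appeal -> stand_down), and O(redact_appeal) is already established, so O(stand_down).
The contrapositive of premise 9 (O(escrow_prescription -> ~stand_down)) is O(stand_down -> ~escrow_prescription), and O(stand_down) is already established, so O(~escrow_prescription).
Applying K to premise 8 (O(~escrow_prescription -> ~timestamp_report)) and O(~escrow_prescription) yields O(~timestamp_report).
The contrapositive of premise 10 (O(retain_certificate -> timestamp_report)) is O(~timestamp_report -> ~retain_certificate), and O(~timestamp_report) is already established, so O(~retain_certificate).
So O(~retain_certificate) holds, i.e. retain_certificate is forbidden. None of the other listed options is forbidden under the premises.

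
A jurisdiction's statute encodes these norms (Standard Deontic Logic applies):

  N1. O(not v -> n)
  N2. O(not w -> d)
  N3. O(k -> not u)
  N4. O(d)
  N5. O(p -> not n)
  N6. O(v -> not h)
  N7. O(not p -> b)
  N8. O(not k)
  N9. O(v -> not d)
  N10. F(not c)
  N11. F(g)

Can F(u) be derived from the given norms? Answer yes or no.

No

Premise 3 is O(k -> not u), but O(k) is not derivable from the premises, so it does not yield O(not u).
No other premise forces O(not u). An ideal world satisfying every premise can still have u true, so F(u) is not derivable.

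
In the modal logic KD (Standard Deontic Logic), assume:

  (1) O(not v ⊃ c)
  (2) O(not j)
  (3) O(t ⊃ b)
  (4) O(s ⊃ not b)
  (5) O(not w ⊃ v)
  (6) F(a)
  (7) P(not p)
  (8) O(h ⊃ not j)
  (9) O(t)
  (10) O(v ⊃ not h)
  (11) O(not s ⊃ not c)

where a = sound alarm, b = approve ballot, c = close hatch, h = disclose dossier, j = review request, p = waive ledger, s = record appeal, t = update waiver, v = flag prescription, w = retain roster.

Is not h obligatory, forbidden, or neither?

Obligatory

Premise 9 gives O(t).
With premise 3, O(t ⊃ b), the K-axiom yields O(b).
Premise 4 is O(s ⊃ not b); contrapositively O(b ⊃ not s). Since O(b) holds, K gives O(not s).
With premise 11, O(not s ⊃ not c), the K-axiom yields O(not c).
Premise 1 is O(not v ⊃ c); contrapositively O(not c ⊃ v). Since O(not c) holds, K gives O(v).
From O(v) and premise 10, O(v ⊃ not h), we obtain O(not h).
Premises 2, 5, 6, 7, 8 do not contribute to this derivation.
Hence not h is obligatory.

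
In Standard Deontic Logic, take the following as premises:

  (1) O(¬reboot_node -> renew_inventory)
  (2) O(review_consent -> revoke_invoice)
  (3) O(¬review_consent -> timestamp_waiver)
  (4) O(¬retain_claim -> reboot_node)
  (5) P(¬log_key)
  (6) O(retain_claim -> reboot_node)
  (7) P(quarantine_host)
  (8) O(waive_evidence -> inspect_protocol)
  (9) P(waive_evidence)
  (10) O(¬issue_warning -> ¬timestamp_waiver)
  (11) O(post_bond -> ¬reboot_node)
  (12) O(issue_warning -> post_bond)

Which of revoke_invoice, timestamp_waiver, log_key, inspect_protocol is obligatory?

Premises 6 and 4 are O(retain_claim -> reboot_node) and O(¬retain_claim -> reboot_node); every ideal world satisfies retain_claim or ¬retain_claim, so in either case reboot_node holds — hence O(reboot_node).
The contrapositive of premise 11 (O(post_bond -> ¬reboot_node)) is O(reboot_node -> ¬post_bond), and O(reboot_node) is already established, so O(¬post_bond).
The contrapositive of premise 12 (O(issue_warning -> post_bond)) is O(¬post_bond -> ¬issue_warning), and O(¬post_bond) is already established, so O(¬issue_warning).
With premise 10, O(¬issue_warning -> ¬timestamp_waiver), the K-axiom yields O(¬timestamp_waiver).
Premise 3, O(¬review_consent -> timestamp_waiver), contraposes to O(¬timestamp_waiver -> review_consent); with O(¬timestamp_waiver) we get O(review_consent).
Premise 2 is O(review_consent -> revoke_invoice); since O(review_consent), deontic closure gives O(revoke_invoice).
So O(revoke_invoice) holds — revoke_invoice is obligatory. None of the other listed options is made obligatory by any chain of premises.

revoke_invoice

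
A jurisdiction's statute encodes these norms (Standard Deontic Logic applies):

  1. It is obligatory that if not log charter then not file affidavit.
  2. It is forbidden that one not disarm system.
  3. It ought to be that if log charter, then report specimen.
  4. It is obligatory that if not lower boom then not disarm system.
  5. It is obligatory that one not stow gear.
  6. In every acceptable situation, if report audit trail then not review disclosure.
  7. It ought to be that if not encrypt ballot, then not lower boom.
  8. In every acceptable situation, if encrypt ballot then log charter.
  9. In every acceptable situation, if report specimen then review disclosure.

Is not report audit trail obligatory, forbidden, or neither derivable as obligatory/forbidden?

Obligatory

Premise 2, F(¬disarm_system), is equivalent to O(disarm_system).
Premise 4, O(¬lower_boom → ¬disarm_system), contraposes to O(disarm_system → lower_boom); with O(disarm_system) we get O(lower_boom).
Premise 7 is O(¬encrypt_ballot → ¬lower_boom); contrapositively O(lower_boom → encrypt_ballot). Since O(lower_boom) holds, K gives O(encrypt_ballot).
Applying K to premise 8 (O(encrypt_ballot → log_charter)) and O(encrypt_ballot) yields O(log_charter).
Applying K to premise 3 (O(log_charter → report_specimen)) and O(log_charter) yields O(report_specimen).
Applying K to premise 9 (O(report_specimen → review_disclosure)) and O(report_specimen) yields O(review_disclosure).
The contrapositive of premise 6 (O(report_audit_trail → ¬review_disclosure)) is O(review_disclosure → ¬report_audit_trail), and O(review_disclosure) is already established, so O(¬report_audit_trail).
Premises 1, 5 do not contribute to this derivation.
Hence ¬report_audit_trail is obligatory.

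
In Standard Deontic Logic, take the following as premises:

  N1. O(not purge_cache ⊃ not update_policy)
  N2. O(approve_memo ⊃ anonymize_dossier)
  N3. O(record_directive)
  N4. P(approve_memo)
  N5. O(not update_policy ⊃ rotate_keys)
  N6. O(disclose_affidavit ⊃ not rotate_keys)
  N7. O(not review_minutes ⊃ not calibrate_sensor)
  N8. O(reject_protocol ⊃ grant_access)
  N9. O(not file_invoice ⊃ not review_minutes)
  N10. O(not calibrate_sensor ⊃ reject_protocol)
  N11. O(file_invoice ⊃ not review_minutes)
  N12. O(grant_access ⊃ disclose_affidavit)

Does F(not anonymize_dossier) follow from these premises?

Premise 2 is O(approve_memo ⊃ anonymize_dossier), but O(approve_memo) is not derivable from the premises (the permission P(approve_memo) asserts only not O(not approve_memo), not O(approve_memo)), so it does not yield O(anonymize_dossier).
No other premise forces O(anonymize_dossier). An ideal world satisfying every premise can still have not anonymize_dossier true, so F(not anonymize_dossier) is not derivable.

No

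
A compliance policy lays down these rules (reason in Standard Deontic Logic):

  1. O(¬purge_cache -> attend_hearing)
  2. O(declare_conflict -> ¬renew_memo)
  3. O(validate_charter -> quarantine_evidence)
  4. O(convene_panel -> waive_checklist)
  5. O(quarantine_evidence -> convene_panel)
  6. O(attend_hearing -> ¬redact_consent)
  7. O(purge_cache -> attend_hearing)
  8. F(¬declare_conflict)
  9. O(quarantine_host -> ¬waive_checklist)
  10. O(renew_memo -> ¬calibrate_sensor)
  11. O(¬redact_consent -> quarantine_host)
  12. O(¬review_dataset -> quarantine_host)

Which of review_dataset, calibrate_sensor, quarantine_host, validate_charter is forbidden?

By case analysis on ¬purge_cache: premise 1 gives O(¬purge_cache -> attend_hearing) and premise 7 gives O(purge_cache -> attend_hearing), so O(attend_hearing) either way.
With premise 6, O(attend_hearing -> ¬redact_consent), the K-axiom yields O(¬redact_consent).
Premise 11 is O(¬redact_consent -> quarantine_host); since O(¬redact_consent), deontic closure gives O(quarantine_host).
From O(quarantine_host) and premise 9, O(quarantine_host -> ¬waive_checklist), we obtain O(¬waive_checklist).
Premise 4, O(convene_panel -> waive_checklist), contraposes to O(¬waive_checklist -> ¬convene_panel); with O(¬waive_checklist) we get O(¬convene_panel).
The contrapositive of premise 5 (O(quarantine_evidence -> convene_panel)) is O(¬convene_panel -> ¬quarantine_evidence), and O(¬convene_panel) is already established, so O(¬quarantine_evidence).
Premise 3 is O(validate_charter -> quarantine_evidence); contrapositively O(¬quarantine_evidence -> ¬validate_charter). Since O(¬quarantine_evidence) holds, K gives O(¬validate_charter).
So O(¬validate_charter) holds, i.e. validate_charter is forbidden. None of the other listed options is forbidden under the premises.

validate_charter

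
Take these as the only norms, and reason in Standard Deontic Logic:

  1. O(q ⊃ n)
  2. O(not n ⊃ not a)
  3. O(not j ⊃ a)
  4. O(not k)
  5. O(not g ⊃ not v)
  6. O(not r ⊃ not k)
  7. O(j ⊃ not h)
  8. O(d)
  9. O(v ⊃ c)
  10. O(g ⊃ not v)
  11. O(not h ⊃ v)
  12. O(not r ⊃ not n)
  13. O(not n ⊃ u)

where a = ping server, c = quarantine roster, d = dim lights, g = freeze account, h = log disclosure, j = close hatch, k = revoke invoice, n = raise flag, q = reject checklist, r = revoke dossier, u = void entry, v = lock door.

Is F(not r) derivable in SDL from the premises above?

Premises 10 and 5 cover both cases: O(g ⊃ not v) and O(not g ⊃ not v). Since g ∨ not g is a tautology, O(not v) follows.
Premise 11 is O(not h ⊃ v); contrapositively O(not v ⊃ h). Since O(not v) holds, K gives O(h).
The contrapositive of premise 7 (O(j ⊃ not h)) is O(h ⊃ not j), and O(h) is already established, so O(not j).
With premise 3, O(not j ⊃ a), the K-axiom yields O(a).
Premise 2 is O(not n ⊃ not a); contrapositively O(a ⊃ n). Since O(a) holds, K gives O(n).
Premise 12, O(not r ⊃ not n), contraposes to O(n ⊃ r); with O(n) we get O(r).
Premises 1, 4, 6, 8, 9, 13 do not contribute to this derivation.
So O(r) holds, i.e. F(not r). The claim follows.

Yes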